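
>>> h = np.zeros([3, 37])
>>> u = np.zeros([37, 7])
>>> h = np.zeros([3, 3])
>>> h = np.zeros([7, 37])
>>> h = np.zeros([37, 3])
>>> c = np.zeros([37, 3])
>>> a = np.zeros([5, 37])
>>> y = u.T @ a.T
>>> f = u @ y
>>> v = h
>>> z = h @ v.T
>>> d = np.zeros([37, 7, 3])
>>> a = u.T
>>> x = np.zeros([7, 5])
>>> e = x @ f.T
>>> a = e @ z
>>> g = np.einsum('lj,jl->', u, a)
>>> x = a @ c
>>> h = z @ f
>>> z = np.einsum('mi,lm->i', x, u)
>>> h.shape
(37, 5)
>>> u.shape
(37, 7)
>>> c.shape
(37, 3)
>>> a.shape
(7, 37)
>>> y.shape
(7, 5)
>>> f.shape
(37, 5)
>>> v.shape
(37, 3)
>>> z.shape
(3,)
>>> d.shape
(37, 7, 3)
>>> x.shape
(7, 3)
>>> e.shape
(7, 37)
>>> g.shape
()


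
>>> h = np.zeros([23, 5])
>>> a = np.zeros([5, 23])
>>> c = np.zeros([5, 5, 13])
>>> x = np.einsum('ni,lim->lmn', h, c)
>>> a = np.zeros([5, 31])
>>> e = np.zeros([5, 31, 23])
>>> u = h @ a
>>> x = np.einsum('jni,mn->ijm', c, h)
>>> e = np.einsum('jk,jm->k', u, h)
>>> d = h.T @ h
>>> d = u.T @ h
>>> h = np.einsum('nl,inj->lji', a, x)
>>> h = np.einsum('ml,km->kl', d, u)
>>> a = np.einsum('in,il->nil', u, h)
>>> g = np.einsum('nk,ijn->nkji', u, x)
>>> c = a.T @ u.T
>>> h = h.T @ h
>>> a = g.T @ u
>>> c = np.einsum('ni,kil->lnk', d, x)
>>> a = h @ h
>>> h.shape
(5, 5)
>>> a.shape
(5, 5)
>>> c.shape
(23, 31, 13)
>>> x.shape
(13, 5, 23)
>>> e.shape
(31,)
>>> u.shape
(23, 31)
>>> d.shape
(31, 5)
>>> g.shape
(23, 31, 5, 13)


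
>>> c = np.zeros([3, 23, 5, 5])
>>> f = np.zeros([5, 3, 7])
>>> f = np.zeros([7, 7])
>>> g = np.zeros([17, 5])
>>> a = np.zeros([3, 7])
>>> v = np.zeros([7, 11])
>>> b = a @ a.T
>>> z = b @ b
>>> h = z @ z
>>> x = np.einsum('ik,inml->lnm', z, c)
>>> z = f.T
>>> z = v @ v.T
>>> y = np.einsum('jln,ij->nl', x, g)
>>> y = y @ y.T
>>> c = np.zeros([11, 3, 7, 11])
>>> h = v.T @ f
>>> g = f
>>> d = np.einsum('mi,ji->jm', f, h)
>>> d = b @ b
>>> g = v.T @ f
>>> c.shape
(11, 3, 7, 11)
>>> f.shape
(7, 7)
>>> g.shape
(11, 7)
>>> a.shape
(3, 7)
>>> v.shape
(7, 11)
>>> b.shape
(3, 3)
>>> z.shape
(7, 7)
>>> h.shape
(11, 7)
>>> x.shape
(5, 23, 5)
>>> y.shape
(5, 5)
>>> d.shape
(3, 3)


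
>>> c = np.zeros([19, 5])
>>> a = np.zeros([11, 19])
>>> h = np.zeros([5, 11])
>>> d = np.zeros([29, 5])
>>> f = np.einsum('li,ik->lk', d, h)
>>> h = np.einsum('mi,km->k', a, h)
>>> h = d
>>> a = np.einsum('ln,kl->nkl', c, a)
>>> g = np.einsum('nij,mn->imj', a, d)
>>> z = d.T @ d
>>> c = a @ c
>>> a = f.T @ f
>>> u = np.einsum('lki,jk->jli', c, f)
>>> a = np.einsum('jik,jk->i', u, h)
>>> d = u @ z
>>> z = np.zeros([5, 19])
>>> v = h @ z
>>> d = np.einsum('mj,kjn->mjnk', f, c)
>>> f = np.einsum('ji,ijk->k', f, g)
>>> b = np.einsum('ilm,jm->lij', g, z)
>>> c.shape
(5, 11, 5)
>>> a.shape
(5,)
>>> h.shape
(29, 5)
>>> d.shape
(29, 11, 5, 5)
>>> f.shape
(19,)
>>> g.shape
(11, 29, 19)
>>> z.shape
(5, 19)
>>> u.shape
(29, 5, 5)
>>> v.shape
(29, 19)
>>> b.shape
(29, 11, 5)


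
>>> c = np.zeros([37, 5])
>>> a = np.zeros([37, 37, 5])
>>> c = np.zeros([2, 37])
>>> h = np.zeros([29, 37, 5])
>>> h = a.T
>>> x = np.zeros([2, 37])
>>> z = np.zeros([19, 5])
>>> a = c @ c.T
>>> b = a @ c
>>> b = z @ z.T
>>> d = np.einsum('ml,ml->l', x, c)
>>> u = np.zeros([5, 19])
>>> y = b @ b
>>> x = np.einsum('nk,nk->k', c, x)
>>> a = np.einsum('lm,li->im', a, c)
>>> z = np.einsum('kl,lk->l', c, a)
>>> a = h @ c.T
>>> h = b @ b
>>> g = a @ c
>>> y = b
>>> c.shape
(2, 37)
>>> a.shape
(5, 37, 2)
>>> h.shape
(19, 19)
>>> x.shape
(37,)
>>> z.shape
(37,)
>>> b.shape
(19, 19)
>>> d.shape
(37,)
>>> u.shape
(5, 19)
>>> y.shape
(19, 19)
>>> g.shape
(5, 37, 37)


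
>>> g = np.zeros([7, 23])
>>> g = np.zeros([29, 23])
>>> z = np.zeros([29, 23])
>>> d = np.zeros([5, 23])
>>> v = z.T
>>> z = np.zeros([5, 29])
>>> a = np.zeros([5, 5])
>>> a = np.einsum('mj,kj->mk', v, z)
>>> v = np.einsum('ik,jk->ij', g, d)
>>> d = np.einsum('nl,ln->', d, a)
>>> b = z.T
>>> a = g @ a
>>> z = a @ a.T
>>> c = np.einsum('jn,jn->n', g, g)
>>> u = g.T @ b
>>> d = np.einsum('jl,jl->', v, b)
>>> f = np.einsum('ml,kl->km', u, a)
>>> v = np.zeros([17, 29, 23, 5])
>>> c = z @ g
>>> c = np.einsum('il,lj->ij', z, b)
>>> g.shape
(29, 23)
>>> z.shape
(29, 29)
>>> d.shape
()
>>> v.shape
(17, 29, 23, 5)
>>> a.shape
(29, 5)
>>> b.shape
(29, 5)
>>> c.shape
(29, 5)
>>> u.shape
(23, 5)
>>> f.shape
(29, 23)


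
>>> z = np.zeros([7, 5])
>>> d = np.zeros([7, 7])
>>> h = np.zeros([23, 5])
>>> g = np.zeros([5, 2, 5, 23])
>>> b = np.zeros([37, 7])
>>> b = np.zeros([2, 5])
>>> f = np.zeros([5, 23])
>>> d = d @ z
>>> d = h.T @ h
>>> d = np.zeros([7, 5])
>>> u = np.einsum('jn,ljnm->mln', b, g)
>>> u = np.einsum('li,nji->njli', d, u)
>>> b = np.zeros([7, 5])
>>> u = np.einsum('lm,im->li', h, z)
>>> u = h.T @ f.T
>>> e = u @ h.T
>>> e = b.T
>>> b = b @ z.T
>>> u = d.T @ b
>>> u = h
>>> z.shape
(7, 5)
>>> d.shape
(7, 5)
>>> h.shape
(23, 5)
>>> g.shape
(5, 2, 5, 23)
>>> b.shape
(7, 7)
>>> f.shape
(5, 23)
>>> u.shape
(23, 5)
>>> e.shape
(5, 7)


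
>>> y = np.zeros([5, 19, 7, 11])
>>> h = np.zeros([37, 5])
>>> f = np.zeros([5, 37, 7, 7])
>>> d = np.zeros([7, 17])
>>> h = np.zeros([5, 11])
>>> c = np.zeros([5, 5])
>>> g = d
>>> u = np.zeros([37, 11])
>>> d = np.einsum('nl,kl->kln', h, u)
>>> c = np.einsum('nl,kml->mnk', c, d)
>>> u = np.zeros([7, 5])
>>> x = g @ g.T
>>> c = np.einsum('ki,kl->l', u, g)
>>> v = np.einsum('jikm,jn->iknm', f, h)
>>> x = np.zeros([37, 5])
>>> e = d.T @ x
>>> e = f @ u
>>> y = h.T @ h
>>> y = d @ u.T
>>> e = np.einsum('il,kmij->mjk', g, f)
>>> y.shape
(37, 11, 7)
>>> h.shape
(5, 11)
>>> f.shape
(5, 37, 7, 7)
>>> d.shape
(37, 11, 5)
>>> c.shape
(17,)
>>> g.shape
(7, 17)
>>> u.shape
(7, 5)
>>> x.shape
(37, 5)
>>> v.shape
(37, 7, 11, 7)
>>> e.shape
(37, 7, 5)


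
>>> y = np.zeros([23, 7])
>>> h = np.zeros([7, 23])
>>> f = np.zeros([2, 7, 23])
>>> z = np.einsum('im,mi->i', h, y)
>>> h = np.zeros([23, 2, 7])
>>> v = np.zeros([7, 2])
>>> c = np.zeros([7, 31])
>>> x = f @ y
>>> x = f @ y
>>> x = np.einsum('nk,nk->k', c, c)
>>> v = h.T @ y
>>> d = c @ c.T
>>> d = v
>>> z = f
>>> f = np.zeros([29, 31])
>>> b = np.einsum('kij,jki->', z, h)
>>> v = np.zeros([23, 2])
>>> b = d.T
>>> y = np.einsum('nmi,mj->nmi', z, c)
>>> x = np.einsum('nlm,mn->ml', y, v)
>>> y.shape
(2, 7, 23)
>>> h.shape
(23, 2, 7)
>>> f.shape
(29, 31)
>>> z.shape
(2, 7, 23)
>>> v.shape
(23, 2)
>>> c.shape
(7, 31)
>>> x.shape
(23, 7)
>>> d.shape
(7, 2, 7)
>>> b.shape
(7, 2, 7)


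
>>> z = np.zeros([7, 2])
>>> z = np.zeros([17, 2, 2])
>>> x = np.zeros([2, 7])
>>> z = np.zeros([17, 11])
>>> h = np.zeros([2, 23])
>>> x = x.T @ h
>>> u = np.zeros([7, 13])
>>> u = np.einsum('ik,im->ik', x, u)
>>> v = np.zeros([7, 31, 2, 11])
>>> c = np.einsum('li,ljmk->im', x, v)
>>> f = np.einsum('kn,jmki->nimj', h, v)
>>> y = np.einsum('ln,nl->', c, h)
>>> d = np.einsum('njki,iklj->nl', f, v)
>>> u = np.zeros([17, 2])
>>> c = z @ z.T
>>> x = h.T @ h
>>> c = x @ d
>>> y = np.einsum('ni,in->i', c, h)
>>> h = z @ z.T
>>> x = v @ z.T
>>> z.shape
(17, 11)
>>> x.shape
(7, 31, 2, 17)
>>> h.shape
(17, 17)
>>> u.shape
(17, 2)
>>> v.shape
(7, 31, 2, 11)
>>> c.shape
(23, 2)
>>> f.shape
(23, 11, 31, 7)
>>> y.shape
(2,)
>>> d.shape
(23, 2)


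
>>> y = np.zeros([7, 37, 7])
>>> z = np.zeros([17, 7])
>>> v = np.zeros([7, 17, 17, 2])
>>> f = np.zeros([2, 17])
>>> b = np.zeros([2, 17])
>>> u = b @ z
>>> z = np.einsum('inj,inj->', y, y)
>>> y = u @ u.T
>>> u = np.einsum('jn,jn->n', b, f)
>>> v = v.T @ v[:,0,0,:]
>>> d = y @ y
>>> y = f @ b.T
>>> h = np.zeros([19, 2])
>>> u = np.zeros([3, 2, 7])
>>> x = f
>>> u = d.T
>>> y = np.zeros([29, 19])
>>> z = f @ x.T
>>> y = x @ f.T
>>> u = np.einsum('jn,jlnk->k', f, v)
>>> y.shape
(2, 2)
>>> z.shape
(2, 2)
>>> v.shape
(2, 17, 17, 2)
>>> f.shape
(2, 17)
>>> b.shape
(2, 17)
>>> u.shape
(2,)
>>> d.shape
(2, 2)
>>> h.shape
(19, 2)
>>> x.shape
(2, 17)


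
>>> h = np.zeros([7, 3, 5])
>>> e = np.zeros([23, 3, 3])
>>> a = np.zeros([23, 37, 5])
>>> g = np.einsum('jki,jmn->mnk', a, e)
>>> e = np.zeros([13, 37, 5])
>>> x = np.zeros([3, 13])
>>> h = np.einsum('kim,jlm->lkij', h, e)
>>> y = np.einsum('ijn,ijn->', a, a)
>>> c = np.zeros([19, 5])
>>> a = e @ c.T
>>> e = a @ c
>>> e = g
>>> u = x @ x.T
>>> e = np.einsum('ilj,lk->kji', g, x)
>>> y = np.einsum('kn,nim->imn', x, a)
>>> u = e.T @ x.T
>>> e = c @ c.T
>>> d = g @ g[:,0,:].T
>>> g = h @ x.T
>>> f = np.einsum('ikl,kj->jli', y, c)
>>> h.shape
(37, 7, 3, 13)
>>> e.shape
(19, 19)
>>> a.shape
(13, 37, 19)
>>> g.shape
(37, 7, 3, 3)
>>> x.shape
(3, 13)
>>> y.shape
(37, 19, 13)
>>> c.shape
(19, 5)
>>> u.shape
(3, 37, 3)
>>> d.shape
(3, 3, 3)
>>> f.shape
(5, 13, 37)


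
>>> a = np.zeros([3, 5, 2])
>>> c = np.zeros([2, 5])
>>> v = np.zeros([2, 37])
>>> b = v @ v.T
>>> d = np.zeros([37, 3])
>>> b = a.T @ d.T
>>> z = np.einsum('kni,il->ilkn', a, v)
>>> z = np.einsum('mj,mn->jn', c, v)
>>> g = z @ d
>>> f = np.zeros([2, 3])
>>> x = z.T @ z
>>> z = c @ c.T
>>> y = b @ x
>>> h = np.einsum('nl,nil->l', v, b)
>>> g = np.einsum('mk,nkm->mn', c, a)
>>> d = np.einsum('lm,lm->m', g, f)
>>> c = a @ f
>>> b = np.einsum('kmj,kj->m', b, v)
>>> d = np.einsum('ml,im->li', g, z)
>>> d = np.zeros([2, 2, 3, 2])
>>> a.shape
(3, 5, 2)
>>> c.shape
(3, 5, 3)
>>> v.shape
(2, 37)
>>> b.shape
(5,)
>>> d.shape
(2, 2, 3, 2)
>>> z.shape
(2, 2)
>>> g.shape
(2, 3)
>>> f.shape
(2, 3)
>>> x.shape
(37, 37)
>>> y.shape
(2, 5, 37)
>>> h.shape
(37,)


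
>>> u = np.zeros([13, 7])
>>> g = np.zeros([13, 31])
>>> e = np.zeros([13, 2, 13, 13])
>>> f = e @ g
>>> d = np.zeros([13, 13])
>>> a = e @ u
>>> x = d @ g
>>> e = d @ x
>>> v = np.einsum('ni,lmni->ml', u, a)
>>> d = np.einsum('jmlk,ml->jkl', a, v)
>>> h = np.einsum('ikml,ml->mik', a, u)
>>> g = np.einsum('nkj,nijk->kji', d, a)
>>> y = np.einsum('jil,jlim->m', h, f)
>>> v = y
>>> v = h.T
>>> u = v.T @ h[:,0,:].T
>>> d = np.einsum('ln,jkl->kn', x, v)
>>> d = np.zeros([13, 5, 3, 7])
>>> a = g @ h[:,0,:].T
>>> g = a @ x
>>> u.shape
(13, 13, 13)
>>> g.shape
(7, 13, 31)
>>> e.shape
(13, 31)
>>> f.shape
(13, 2, 13, 31)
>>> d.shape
(13, 5, 3, 7)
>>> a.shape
(7, 13, 13)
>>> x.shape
(13, 31)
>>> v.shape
(2, 13, 13)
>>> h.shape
(13, 13, 2)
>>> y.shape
(31,)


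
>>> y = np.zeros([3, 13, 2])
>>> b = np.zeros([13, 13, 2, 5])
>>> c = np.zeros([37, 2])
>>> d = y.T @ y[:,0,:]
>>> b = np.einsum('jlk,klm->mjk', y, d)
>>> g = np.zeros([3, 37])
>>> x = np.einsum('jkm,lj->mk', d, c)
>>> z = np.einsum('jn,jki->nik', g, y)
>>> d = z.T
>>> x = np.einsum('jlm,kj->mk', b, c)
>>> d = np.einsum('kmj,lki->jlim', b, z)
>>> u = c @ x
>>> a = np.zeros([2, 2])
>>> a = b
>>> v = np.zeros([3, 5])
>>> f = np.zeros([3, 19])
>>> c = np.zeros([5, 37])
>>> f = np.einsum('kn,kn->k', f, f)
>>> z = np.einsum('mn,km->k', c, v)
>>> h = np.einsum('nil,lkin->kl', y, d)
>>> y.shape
(3, 13, 2)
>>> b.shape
(2, 3, 2)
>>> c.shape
(5, 37)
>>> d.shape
(2, 37, 13, 3)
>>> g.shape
(3, 37)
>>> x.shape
(2, 37)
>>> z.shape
(3,)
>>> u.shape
(37, 37)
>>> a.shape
(2, 3, 2)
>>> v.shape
(3, 5)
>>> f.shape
(3,)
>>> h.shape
(37, 2)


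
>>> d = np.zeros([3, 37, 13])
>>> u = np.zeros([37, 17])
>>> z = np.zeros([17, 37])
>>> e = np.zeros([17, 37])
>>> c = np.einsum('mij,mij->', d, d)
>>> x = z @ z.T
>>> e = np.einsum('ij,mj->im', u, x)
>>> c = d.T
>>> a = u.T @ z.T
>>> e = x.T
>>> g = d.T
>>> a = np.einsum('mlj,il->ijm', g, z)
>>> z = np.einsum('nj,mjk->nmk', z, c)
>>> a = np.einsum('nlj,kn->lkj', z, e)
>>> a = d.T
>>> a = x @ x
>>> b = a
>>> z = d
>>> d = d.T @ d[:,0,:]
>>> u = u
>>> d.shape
(13, 37, 13)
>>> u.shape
(37, 17)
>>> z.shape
(3, 37, 13)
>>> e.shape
(17, 17)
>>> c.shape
(13, 37, 3)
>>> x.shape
(17, 17)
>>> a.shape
(17, 17)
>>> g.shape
(13, 37, 3)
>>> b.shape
(17, 17)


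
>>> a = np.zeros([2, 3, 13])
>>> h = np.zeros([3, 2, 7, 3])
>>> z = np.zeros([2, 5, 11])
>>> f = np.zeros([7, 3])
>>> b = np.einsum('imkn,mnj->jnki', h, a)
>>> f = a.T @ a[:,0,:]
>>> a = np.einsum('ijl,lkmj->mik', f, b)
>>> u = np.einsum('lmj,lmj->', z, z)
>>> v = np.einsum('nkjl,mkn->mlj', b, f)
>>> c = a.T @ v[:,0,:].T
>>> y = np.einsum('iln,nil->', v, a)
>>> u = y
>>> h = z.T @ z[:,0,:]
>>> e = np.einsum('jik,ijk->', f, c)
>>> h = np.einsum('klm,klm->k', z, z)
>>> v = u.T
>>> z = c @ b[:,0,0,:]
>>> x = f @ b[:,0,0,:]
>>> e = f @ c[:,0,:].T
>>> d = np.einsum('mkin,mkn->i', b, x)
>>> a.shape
(7, 13, 3)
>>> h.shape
(2,)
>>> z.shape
(3, 13, 3)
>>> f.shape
(13, 3, 13)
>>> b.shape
(13, 3, 7, 3)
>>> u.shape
()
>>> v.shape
()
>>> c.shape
(3, 13, 13)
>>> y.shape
()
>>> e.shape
(13, 3, 3)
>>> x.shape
(13, 3, 3)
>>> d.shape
(7,)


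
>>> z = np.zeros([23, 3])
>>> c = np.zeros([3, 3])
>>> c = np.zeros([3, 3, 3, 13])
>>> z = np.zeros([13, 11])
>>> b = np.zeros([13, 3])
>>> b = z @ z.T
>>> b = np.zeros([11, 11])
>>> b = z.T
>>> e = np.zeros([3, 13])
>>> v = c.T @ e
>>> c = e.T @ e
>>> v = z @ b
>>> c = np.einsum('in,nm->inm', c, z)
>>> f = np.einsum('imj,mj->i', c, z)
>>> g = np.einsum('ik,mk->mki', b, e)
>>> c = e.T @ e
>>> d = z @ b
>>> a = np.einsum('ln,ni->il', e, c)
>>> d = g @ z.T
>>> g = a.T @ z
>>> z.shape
(13, 11)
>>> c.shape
(13, 13)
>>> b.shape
(11, 13)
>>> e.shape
(3, 13)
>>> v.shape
(13, 13)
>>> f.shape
(13,)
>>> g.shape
(3, 11)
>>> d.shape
(3, 13, 13)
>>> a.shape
(13, 3)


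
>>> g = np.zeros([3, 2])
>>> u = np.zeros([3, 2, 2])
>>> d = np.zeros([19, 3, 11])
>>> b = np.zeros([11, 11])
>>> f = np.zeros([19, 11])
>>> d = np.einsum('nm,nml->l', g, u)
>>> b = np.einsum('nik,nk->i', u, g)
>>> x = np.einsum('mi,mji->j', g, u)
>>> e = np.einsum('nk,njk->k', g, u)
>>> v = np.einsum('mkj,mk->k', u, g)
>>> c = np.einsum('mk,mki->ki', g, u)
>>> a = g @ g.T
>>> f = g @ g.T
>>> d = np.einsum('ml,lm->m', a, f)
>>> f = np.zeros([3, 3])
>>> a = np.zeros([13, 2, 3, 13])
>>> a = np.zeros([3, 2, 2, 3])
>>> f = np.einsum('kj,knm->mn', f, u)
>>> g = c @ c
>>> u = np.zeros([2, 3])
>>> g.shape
(2, 2)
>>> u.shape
(2, 3)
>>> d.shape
(3,)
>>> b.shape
(2,)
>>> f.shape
(2, 2)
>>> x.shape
(2,)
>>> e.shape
(2,)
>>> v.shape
(2,)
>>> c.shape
(2, 2)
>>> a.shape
(3, 2, 2, 3)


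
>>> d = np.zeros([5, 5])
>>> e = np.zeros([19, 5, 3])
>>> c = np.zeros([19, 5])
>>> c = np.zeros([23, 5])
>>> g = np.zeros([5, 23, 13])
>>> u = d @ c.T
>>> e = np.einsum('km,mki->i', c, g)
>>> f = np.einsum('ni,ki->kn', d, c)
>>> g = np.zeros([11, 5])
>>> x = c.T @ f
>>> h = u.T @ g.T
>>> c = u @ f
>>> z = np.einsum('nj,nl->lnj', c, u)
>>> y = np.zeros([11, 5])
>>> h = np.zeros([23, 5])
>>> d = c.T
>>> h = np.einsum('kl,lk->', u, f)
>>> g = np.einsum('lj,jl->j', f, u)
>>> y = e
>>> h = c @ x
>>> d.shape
(5, 5)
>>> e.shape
(13,)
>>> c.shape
(5, 5)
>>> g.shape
(5,)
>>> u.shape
(5, 23)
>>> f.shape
(23, 5)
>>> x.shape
(5, 5)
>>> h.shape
(5, 5)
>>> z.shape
(23, 5, 5)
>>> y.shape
(13,)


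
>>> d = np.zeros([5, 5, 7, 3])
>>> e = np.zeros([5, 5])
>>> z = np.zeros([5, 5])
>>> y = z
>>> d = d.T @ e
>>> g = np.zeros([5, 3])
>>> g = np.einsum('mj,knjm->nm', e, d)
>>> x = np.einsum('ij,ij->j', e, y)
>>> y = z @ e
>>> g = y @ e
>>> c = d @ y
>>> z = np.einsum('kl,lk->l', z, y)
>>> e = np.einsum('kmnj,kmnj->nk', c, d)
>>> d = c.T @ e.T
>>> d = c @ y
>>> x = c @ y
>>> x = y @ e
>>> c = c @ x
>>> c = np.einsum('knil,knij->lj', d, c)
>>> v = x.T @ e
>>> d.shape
(3, 7, 5, 5)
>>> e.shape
(5, 3)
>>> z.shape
(5,)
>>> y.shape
(5, 5)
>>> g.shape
(5, 5)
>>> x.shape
(5, 3)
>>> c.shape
(5, 3)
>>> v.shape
(3, 3)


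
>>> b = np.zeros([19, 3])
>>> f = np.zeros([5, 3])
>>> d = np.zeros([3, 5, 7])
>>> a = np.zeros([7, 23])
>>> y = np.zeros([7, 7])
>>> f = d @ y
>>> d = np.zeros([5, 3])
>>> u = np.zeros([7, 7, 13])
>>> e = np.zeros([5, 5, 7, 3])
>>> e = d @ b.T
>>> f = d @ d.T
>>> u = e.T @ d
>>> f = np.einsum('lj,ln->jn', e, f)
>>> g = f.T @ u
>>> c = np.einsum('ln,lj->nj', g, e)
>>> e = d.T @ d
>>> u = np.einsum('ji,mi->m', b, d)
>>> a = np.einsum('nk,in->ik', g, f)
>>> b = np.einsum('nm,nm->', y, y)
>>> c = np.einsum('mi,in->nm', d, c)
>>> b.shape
()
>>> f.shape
(19, 5)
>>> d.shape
(5, 3)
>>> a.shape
(19, 3)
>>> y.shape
(7, 7)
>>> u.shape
(5,)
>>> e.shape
(3, 3)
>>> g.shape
(5, 3)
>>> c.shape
(19, 5)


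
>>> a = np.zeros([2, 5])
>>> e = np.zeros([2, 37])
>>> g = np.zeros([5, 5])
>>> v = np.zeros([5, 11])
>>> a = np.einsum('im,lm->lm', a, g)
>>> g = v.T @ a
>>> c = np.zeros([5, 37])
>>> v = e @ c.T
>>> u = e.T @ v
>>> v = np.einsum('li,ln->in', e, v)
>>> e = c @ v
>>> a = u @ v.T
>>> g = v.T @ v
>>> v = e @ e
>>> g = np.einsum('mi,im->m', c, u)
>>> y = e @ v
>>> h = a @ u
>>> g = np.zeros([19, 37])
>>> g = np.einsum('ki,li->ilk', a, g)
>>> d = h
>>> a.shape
(37, 37)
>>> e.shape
(5, 5)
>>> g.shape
(37, 19, 37)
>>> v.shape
(5, 5)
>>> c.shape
(5, 37)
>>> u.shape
(37, 5)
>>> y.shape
(5, 5)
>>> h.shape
(37, 5)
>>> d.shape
(37, 5)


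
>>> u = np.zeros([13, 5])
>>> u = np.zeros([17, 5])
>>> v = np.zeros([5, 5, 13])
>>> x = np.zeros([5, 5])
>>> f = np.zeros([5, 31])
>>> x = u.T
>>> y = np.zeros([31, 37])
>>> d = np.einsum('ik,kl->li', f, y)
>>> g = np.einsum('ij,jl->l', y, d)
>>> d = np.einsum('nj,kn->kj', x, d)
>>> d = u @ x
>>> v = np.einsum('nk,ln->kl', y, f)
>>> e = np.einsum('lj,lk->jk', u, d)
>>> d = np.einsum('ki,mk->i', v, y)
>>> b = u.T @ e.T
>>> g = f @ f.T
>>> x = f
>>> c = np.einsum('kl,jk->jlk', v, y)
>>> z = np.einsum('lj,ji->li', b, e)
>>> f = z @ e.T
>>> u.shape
(17, 5)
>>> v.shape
(37, 5)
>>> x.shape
(5, 31)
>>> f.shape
(5, 5)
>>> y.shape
(31, 37)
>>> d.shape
(5,)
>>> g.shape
(5, 5)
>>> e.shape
(5, 17)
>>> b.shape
(5, 5)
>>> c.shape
(31, 5, 37)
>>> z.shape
(5, 17)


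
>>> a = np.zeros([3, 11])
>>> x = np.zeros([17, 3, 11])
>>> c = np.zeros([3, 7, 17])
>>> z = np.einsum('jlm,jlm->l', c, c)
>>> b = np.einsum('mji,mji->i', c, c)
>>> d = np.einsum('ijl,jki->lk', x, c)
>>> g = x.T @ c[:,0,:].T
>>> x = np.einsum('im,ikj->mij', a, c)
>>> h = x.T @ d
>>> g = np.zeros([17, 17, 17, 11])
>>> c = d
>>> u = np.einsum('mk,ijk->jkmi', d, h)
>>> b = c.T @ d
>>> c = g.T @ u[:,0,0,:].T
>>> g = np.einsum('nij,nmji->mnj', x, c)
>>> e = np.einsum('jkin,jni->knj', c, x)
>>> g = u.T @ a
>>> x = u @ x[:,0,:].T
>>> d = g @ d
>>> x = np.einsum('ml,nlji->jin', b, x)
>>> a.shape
(3, 11)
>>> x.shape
(11, 11, 3)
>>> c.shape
(11, 17, 17, 3)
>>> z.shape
(7,)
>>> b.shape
(7, 7)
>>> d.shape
(17, 11, 7, 7)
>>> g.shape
(17, 11, 7, 11)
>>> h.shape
(17, 3, 7)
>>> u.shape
(3, 7, 11, 17)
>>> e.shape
(17, 3, 11)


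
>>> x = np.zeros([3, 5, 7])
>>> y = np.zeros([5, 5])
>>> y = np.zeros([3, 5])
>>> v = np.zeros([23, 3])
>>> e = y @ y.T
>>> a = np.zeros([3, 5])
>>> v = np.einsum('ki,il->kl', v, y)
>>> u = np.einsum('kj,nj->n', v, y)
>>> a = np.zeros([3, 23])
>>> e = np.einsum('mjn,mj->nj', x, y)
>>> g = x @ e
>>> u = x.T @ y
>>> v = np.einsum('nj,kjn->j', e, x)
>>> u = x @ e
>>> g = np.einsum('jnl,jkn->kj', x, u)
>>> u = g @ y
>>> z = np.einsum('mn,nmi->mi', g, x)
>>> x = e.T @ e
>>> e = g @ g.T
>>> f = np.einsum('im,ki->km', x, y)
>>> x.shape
(5, 5)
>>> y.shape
(3, 5)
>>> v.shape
(5,)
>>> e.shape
(5, 5)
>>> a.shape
(3, 23)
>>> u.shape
(5, 5)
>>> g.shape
(5, 3)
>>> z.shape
(5, 7)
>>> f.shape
(3, 5)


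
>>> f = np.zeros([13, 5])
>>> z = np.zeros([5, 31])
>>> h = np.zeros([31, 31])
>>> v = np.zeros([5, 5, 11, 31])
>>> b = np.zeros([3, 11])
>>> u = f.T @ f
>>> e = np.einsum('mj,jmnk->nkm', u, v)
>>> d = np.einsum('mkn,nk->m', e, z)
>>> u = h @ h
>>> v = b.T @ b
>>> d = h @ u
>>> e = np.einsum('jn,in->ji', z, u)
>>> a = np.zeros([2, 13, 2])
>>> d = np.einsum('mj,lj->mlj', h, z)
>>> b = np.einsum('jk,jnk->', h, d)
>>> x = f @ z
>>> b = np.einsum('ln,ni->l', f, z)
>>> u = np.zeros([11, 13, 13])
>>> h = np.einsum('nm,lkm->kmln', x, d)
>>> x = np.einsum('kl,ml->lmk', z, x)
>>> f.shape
(13, 5)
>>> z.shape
(5, 31)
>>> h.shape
(5, 31, 31, 13)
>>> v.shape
(11, 11)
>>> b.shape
(13,)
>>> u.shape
(11, 13, 13)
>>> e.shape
(5, 31)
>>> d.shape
(31, 5, 31)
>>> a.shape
(2, 13, 2)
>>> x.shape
(31, 13, 5)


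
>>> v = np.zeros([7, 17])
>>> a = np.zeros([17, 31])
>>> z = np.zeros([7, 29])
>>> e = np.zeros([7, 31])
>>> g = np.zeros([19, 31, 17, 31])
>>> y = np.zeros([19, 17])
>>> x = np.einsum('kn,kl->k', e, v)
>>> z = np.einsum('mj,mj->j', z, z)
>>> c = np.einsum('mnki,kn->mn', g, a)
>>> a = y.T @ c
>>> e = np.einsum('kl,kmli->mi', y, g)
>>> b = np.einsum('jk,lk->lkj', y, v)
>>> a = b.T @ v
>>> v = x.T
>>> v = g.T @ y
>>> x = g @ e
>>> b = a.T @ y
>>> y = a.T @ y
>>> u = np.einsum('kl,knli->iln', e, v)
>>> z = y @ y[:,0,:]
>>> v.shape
(31, 17, 31, 17)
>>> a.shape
(19, 17, 17)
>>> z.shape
(17, 17, 17)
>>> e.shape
(31, 31)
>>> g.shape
(19, 31, 17, 31)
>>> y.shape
(17, 17, 17)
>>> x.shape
(19, 31, 17, 31)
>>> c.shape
(19, 31)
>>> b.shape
(17, 17, 17)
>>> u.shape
(17, 31, 17)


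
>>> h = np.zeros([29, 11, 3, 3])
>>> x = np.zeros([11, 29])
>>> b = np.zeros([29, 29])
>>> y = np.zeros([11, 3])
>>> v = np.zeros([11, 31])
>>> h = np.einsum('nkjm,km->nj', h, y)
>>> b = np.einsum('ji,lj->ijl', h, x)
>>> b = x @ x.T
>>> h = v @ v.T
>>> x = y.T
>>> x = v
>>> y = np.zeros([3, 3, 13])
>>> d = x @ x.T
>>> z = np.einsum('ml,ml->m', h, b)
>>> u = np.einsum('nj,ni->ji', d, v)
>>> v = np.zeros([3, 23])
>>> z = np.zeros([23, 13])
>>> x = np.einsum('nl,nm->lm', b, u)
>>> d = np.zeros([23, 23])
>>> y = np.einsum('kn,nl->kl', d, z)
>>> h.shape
(11, 11)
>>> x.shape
(11, 31)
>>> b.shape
(11, 11)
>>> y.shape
(23, 13)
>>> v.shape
(3, 23)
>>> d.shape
(23, 23)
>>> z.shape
(23, 13)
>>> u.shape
(11, 31)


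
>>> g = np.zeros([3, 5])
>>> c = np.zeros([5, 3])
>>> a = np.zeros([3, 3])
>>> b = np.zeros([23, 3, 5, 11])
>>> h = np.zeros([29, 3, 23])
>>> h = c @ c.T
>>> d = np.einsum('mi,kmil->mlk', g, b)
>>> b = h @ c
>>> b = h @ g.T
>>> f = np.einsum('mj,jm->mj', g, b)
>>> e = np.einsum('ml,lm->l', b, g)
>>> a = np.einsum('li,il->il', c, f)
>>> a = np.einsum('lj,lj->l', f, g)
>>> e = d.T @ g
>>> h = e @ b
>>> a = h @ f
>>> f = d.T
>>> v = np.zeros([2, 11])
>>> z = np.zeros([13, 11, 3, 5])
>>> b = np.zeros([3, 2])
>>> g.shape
(3, 5)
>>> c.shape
(5, 3)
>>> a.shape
(23, 11, 5)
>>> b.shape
(3, 2)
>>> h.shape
(23, 11, 3)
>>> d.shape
(3, 11, 23)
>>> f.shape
(23, 11, 3)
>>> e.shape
(23, 11, 5)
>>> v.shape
(2, 11)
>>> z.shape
(13, 11, 3, 5)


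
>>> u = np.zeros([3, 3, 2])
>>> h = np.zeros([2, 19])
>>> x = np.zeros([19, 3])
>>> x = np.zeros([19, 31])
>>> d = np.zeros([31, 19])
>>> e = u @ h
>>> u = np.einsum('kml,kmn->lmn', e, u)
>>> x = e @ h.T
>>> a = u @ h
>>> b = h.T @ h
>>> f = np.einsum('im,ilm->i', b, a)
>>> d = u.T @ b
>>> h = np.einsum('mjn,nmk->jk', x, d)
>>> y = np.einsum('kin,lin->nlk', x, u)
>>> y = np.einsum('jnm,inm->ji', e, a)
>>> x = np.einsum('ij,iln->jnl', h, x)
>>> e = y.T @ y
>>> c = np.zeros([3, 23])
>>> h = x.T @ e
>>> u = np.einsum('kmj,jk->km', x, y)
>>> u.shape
(19, 2)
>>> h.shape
(3, 2, 19)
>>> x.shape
(19, 2, 3)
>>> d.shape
(2, 3, 19)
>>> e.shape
(19, 19)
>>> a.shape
(19, 3, 19)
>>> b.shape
(19, 19)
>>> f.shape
(19,)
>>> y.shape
(3, 19)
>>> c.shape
(3, 23)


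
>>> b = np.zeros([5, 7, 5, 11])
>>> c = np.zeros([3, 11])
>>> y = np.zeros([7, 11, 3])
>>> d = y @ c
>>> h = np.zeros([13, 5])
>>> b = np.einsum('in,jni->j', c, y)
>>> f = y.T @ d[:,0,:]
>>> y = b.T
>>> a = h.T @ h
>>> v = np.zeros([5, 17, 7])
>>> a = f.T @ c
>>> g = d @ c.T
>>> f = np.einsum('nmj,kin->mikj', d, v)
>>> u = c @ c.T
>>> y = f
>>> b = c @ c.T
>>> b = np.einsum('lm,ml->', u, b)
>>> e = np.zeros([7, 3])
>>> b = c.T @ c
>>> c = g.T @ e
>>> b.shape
(11, 11)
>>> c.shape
(3, 11, 3)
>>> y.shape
(11, 17, 5, 11)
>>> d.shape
(7, 11, 11)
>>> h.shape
(13, 5)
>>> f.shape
(11, 17, 5, 11)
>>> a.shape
(11, 11, 11)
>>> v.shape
(5, 17, 7)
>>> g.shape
(7, 11, 3)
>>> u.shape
(3, 3)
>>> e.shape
(7, 3)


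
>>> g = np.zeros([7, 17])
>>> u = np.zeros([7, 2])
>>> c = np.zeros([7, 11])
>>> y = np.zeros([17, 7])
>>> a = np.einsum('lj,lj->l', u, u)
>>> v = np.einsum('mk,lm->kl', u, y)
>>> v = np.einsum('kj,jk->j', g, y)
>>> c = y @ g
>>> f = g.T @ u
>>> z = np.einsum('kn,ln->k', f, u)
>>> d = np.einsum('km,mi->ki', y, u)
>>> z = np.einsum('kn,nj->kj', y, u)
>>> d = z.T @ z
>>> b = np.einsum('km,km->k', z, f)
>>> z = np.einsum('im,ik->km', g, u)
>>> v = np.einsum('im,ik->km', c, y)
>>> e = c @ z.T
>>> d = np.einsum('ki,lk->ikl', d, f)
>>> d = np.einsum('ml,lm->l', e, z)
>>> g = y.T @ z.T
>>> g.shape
(7, 2)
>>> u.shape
(7, 2)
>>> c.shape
(17, 17)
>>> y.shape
(17, 7)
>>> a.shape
(7,)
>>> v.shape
(7, 17)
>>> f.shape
(17, 2)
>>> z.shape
(2, 17)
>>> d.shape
(2,)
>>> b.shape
(17,)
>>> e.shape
(17, 2)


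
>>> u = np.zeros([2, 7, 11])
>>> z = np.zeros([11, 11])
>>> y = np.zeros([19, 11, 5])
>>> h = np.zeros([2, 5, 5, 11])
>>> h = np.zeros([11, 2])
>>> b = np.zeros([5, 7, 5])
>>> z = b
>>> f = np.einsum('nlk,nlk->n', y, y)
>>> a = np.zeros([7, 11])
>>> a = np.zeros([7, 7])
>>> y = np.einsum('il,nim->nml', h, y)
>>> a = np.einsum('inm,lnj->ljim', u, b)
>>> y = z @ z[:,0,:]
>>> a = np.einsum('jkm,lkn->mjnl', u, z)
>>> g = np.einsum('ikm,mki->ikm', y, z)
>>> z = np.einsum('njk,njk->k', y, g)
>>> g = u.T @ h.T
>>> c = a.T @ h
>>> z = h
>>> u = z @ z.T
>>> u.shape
(11, 11)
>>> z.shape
(11, 2)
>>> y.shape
(5, 7, 5)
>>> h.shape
(11, 2)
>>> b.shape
(5, 7, 5)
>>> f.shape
(19,)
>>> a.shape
(11, 2, 5, 5)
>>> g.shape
(11, 7, 11)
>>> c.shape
(5, 5, 2, 2)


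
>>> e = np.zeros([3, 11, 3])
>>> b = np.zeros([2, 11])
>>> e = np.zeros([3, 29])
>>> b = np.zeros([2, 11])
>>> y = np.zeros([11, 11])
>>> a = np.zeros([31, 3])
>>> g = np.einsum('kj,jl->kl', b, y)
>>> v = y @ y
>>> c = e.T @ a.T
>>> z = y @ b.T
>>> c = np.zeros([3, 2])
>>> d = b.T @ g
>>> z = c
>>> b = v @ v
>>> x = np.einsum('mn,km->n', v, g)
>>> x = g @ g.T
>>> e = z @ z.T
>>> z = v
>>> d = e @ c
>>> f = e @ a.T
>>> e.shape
(3, 3)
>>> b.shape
(11, 11)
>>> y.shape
(11, 11)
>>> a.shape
(31, 3)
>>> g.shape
(2, 11)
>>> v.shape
(11, 11)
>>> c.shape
(3, 2)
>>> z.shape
(11, 11)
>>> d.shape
(3, 2)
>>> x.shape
(2, 2)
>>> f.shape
(3, 31)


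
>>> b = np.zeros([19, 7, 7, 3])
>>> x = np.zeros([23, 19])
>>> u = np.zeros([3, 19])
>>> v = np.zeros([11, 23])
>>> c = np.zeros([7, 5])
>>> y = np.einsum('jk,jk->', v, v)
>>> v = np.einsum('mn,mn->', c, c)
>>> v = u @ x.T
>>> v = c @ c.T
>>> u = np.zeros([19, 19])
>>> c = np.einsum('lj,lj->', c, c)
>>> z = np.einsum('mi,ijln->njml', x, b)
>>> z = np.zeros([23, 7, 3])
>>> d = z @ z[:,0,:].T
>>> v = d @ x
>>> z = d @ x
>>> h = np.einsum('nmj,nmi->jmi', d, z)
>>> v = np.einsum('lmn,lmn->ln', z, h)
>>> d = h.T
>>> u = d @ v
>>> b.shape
(19, 7, 7, 3)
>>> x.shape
(23, 19)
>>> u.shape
(19, 7, 19)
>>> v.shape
(23, 19)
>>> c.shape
()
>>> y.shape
()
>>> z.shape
(23, 7, 19)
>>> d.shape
(19, 7, 23)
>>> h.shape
(23, 7, 19)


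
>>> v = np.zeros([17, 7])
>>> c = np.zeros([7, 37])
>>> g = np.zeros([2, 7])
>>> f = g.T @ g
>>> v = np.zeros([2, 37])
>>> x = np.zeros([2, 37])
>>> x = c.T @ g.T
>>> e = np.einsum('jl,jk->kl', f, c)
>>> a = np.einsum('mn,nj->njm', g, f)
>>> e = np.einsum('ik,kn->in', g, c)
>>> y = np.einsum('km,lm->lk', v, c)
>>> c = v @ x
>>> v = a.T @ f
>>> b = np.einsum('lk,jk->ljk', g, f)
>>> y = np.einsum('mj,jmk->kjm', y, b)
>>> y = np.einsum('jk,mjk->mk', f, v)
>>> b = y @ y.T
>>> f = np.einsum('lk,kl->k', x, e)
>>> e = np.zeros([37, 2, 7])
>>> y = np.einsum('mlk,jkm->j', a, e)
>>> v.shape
(2, 7, 7)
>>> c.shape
(2, 2)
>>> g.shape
(2, 7)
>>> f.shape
(2,)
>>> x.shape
(37, 2)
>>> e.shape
(37, 2, 7)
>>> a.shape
(7, 7, 2)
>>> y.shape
(37,)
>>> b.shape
(2, 2)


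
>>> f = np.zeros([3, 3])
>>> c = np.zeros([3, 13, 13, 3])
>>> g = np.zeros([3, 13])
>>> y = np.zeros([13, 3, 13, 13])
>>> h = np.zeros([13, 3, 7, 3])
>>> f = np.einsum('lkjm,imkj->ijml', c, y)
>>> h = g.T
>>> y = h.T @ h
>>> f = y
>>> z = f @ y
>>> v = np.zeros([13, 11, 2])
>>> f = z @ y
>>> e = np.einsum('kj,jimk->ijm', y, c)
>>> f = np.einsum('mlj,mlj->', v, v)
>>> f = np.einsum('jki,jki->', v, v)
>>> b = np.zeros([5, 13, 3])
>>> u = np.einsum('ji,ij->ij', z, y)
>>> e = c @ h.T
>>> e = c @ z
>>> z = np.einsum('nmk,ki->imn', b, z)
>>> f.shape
()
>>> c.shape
(3, 13, 13, 3)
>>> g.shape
(3, 13)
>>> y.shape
(3, 3)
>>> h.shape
(13, 3)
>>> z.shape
(3, 13, 5)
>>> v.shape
(13, 11, 2)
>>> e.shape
(3, 13, 13, 3)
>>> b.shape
(5, 13, 3)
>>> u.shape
(3, 3)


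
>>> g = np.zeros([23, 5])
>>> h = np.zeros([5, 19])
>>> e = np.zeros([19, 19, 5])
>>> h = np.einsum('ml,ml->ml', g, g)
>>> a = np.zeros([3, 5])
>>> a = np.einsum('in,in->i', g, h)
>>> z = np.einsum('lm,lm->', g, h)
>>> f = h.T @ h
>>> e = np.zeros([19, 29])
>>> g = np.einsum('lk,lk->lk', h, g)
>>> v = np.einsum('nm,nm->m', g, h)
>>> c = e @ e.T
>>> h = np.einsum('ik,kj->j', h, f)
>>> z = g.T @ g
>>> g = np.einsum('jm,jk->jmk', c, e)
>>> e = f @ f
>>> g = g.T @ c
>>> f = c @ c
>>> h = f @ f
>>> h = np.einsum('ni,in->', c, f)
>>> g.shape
(29, 19, 19)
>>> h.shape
()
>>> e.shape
(5, 5)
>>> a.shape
(23,)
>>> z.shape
(5, 5)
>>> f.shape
(19, 19)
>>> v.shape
(5,)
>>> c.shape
(19, 19)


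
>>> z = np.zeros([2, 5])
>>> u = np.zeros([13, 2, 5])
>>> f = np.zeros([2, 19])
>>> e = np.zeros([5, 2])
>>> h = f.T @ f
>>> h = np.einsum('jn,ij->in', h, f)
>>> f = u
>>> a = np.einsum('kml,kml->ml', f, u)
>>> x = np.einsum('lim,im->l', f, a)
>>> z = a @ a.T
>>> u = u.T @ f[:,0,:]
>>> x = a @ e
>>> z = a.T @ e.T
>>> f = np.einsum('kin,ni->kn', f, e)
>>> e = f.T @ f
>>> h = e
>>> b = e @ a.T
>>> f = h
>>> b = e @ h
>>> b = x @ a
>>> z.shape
(5, 5)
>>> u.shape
(5, 2, 5)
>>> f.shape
(5, 5)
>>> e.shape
(5, 5)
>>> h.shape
(5, 5)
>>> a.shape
(2, 5)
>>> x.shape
(2, 2)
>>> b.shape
(2, 5)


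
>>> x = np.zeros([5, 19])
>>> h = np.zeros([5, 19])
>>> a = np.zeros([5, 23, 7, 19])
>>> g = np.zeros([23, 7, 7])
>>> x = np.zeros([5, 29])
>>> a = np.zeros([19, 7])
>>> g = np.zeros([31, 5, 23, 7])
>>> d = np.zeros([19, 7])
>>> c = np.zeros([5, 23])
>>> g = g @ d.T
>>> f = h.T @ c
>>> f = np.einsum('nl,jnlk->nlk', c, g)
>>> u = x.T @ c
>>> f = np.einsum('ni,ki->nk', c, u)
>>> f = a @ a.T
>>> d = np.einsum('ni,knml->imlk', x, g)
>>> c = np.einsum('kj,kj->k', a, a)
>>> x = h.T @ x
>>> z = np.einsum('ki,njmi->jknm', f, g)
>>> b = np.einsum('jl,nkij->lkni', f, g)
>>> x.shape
(19, 29)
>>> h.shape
(5, 19)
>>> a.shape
(19, 7)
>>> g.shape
(31, 5, 23, 19)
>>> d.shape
(29, 23, 19, 31)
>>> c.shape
(19,)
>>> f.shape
(19, 19)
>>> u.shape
(29, 23)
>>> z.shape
(5, 19, 31, 23)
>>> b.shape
(19, 5, 31, 23)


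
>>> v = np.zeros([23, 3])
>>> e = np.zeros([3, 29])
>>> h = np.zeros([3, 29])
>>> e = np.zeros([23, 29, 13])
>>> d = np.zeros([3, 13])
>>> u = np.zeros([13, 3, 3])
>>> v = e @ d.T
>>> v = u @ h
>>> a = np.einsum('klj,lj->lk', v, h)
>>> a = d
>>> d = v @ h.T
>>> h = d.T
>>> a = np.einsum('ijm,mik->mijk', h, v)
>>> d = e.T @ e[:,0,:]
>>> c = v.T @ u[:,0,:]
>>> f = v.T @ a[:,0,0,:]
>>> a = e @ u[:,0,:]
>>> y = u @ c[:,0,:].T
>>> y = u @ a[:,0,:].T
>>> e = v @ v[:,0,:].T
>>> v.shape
(13, 3, 29)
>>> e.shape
(13, 3, 13)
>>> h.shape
(3, 3, 13)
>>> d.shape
(13, 29, 13)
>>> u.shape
(13, 3, 3)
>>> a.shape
(23, 29, 3)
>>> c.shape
(29, 3, 3)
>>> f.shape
(29, 3, 29)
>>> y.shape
(13, 3, 23)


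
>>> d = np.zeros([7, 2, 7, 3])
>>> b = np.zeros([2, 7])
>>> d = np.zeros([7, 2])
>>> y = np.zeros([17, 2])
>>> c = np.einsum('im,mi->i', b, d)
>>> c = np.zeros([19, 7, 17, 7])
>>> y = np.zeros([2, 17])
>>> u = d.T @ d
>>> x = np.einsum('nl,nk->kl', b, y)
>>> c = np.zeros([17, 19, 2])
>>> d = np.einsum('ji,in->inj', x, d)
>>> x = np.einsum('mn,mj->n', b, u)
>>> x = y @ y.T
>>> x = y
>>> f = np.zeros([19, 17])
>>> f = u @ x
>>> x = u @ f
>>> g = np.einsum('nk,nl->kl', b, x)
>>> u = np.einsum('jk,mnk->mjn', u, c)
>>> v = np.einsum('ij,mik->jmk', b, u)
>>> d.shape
(7, 2, 17)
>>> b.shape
(2, 7)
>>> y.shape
(2, 17)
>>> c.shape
(17, 19, 2)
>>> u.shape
(17, 2, 19)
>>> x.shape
(2, 17)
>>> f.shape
(2, 17)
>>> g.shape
(7, 17)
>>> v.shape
(7, 17, 19)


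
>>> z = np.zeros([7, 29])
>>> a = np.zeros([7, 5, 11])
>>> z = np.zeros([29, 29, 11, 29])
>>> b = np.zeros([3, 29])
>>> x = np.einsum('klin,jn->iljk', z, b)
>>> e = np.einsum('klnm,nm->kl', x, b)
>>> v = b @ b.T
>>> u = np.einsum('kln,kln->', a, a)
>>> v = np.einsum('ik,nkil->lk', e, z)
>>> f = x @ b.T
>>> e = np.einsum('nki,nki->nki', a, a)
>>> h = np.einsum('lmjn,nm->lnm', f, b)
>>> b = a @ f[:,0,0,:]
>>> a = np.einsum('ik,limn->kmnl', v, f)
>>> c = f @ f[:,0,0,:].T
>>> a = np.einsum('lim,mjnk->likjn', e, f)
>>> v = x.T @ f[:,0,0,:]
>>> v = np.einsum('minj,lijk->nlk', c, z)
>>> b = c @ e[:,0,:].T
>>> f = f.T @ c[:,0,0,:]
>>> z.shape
(29, 29, 11, 29)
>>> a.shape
(7, 5, 3, 29, 3)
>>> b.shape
(11, 29, 3, 7)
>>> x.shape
(11, 29, 3, 29)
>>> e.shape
(7, 5, 11)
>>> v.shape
(3, 29, 29)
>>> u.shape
()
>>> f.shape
(3, 3, 29, 11)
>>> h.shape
(11, 3, 29)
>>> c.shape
(11, 29, 3, 11)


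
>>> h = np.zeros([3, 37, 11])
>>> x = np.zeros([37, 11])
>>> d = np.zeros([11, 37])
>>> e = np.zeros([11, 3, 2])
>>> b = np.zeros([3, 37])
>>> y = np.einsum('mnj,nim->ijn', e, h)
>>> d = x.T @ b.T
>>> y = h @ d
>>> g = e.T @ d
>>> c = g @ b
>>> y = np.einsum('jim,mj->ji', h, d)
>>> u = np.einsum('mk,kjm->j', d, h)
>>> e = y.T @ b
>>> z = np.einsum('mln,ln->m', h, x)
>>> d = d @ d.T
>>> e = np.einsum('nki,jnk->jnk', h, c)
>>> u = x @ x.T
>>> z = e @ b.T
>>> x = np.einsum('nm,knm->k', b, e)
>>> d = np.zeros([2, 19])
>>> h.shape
(3, 37, 11)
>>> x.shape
(2,)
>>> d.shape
(2, 19)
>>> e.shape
(2, 3, 37)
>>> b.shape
(3, 37)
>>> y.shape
(3, 37)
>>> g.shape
(2, 3, 3)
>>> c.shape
(2, 3, 37)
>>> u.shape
(37, 37)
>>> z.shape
(2, 3, 3)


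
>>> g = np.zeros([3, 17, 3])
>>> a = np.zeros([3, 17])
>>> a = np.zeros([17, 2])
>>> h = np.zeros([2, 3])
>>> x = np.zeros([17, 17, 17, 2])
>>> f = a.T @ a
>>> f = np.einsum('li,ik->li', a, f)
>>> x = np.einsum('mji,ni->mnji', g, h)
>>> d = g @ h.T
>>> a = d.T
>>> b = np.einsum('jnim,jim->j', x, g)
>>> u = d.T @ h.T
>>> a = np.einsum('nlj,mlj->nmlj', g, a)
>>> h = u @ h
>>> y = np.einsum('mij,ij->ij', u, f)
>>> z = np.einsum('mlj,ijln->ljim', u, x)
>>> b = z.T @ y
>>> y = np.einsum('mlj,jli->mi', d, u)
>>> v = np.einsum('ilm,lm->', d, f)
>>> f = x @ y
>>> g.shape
(3, 17, 3)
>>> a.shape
(3, 2, 17, 3)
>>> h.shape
(2, 17, 3)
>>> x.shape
(3, 2, 17, 3)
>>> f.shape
(3, 2, 17, 2)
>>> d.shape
(3, 17, 2)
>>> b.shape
(2, 3, 2, 2)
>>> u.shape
(2, 17, 2)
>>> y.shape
(3, 2)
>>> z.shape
(17, 2, 3, 2)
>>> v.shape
()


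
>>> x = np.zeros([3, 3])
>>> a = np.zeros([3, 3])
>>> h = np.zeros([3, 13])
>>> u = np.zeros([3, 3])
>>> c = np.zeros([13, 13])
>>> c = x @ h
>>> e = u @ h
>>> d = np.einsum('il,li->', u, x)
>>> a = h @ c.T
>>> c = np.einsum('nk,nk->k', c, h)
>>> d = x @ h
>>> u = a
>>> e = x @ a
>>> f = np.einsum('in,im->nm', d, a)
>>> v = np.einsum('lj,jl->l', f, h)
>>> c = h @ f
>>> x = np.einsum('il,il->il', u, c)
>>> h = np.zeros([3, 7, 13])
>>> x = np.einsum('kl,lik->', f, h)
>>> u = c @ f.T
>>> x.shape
()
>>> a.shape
(3, 3)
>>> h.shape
(3, 7, 13)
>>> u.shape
(3, 13)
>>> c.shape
(3, 3)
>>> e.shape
(3, 3)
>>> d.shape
(3, 13)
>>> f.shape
(13, 3)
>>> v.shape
(13,)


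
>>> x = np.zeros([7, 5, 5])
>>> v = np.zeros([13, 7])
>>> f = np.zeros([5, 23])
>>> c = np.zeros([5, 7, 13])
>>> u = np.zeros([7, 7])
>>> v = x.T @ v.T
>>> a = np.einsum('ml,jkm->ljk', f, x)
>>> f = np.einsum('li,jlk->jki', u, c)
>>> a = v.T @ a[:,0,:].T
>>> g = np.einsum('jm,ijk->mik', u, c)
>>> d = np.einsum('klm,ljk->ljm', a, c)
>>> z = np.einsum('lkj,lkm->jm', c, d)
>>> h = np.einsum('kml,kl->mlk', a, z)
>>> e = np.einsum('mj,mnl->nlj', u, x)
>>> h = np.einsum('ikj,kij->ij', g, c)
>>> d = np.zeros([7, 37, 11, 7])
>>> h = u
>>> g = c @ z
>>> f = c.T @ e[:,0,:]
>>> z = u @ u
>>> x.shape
(7, 5, 5)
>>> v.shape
(5, 5, 13)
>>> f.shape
(13, 7, 7)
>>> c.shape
(5, 7, 13)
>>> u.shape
(7, 7)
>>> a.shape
(13, 5, 23)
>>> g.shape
(5, 7, 23)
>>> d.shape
(7, 37, 11, 7)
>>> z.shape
(7, 7)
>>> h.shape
(7, 7)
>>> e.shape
(5, 5, 7)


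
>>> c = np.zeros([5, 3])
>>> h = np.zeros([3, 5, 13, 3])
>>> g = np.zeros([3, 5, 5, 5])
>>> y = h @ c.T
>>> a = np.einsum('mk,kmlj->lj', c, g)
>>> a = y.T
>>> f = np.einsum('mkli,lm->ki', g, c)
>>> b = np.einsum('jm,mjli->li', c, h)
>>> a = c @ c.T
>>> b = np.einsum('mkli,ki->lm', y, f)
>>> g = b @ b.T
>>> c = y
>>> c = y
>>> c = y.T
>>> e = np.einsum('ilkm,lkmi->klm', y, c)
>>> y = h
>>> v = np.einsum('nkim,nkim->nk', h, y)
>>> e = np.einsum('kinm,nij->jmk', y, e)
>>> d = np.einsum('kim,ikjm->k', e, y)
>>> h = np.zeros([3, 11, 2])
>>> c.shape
(5, 13, 5, 3)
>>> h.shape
(3, 11, 2)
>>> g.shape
(13, 13)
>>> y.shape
(3, 5, 13, 3)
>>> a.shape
(5, 5)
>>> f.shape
(5, 5)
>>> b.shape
(13, 3)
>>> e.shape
(5, 3, 3)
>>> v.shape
(3, 5)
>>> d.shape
(5,)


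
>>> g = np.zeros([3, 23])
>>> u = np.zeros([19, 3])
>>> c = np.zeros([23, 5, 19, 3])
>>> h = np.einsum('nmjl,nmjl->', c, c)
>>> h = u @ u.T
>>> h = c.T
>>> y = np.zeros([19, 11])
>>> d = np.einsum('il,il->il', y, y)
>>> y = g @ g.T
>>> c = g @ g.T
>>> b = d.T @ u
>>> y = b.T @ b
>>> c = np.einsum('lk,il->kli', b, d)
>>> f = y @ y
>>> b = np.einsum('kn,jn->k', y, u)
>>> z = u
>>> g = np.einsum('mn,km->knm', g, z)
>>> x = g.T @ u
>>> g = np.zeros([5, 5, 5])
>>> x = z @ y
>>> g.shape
(5, 5, 5)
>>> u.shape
(19, 3)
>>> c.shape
(3, 11, 19)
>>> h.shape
(3, 19, 5, 23)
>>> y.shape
(3, 3)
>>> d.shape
(19, 11)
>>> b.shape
(3,)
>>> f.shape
(3, 3)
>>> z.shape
(19, 3)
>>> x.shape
(19, 3)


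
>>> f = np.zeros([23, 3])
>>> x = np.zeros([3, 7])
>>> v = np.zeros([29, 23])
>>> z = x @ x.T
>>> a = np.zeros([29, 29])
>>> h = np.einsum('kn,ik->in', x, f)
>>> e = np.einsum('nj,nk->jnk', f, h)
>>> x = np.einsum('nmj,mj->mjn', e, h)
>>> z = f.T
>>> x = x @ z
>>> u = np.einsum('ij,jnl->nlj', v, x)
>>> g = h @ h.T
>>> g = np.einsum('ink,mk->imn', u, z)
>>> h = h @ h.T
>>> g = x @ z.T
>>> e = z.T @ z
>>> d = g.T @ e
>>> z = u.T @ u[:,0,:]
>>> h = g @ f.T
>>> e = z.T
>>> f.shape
(23, 3)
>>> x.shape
(23, 7, 23)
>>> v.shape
(29, 23)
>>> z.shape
(23, 23, 23)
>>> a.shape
(29, 29)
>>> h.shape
(23, 7, 23)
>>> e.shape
(23, 23, 23)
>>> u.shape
(7, 23, 23)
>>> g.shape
(23, 7, 3)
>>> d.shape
(3, 7, 23)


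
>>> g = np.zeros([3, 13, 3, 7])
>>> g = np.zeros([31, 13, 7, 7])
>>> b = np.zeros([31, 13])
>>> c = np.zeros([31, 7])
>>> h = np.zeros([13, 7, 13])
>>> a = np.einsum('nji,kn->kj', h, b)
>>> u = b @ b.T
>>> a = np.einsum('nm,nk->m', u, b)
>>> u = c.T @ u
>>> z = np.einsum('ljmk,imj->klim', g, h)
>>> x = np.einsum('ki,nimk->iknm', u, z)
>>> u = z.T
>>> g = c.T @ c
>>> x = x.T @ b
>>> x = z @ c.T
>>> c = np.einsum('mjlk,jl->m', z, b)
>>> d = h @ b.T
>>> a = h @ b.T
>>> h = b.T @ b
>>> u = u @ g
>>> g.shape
(7, 7)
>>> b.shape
(31, 13)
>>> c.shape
(7,)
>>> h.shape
(13, 13)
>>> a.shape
(13, 7, 31)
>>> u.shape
(7, 13, 31, 7)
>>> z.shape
(7, 31, 13, 7)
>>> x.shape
(7, 31, 13, 31)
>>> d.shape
(13, 7, 31)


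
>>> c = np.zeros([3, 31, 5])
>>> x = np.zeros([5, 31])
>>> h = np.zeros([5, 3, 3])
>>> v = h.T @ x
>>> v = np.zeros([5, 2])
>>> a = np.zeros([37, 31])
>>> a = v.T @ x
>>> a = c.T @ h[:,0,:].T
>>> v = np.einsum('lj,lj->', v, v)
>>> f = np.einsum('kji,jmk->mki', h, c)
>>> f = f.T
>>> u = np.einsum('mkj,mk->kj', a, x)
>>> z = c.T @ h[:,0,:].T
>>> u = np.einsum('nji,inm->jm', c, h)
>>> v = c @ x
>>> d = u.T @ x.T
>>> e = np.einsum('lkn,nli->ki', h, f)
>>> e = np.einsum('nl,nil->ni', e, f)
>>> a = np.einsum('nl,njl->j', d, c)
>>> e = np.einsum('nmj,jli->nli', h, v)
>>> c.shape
(3, 31, 5)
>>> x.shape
(5, 31)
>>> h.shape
(5, 3, 3)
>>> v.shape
(3, 31, 31)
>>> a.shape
(31,)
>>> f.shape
(3, 5, 31)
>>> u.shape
(31, 3)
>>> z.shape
(5, 31, 5)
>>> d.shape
(3, 5)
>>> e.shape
(5, 31, 31)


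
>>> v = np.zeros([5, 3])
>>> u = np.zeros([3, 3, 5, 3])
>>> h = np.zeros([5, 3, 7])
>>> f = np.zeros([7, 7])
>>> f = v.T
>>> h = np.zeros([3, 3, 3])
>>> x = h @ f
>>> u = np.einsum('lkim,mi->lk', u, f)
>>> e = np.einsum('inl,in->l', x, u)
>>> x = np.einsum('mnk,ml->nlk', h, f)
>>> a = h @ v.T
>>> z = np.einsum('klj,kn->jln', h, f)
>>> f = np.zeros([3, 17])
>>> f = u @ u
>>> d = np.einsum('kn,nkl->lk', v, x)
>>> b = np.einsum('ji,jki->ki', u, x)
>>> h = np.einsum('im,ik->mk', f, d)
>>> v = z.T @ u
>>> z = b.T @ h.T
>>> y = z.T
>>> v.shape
(5, 3, 3)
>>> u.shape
(3, 3)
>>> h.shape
(3, 5)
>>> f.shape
(3, 3)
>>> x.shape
(3, 5, 3)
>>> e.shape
(5,)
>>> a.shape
(3, 3, 5)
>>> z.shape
(3, 3)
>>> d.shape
(3, 5)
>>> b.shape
(5, 3)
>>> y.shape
(3, 3)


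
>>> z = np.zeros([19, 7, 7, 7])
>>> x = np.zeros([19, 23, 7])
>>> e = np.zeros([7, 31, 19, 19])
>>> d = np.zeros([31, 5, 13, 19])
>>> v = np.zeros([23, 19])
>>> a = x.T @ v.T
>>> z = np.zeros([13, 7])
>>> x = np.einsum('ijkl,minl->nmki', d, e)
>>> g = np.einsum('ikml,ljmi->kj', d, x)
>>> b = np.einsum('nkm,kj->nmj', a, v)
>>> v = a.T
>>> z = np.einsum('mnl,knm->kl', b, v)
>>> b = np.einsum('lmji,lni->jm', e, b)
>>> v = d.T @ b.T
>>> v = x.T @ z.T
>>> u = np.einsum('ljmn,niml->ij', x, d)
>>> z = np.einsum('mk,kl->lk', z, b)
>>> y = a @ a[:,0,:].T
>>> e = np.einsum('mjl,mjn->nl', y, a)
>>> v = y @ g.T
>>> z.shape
(31, 19)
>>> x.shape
(19, 7, 13, 31)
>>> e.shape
(23, 7)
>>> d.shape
(31, 5, 13, 19)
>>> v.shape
(7, 23, 5)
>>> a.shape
(7, 23, 23)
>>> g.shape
(5, 7)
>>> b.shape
(19, 31)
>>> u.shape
(5, 7)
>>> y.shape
(7, 23, 7)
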